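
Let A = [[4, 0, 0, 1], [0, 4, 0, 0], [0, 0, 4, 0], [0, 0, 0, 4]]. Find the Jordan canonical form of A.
The characteristic polynomial is det(xI - A) = (x - 4)^4, so the eigenvalues are 4 (algebraic multiplicity 4).

For λ = 4: rank(A - 4I) = 1, rank((A - 4I)^2) = 0. The eigenspace has dimension 4 - 1 = 3, so there are 3 Jordan blocks; the rank sequence gives block sizes [2, 1, 1].

Assembling the blocks gives the Jordan form J above.

J = [[4, 1, 0, 0], [0, 4, 0, 0], [0, 0, 4, 0], [0, 0, 0, 4]]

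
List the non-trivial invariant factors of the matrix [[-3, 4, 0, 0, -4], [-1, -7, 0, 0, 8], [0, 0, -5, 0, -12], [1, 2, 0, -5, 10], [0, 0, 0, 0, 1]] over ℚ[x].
The Jordan structure of A has elementary divisors (x + 5)^2, (x + 5), (x + 5), (x - 1). Arranging the block sizes at each eigenvalue in decreasing order and taking row products gives the invariant factors.

Invariant factors (smallest first, each dividing the next): x + 5, x + 5, (x - 1)(x + 5)^2.

Check: the last factor (x - 1)(x + 5)^2 is the minimal polynomial, and the product (x - 1)(x + 5)^4 is the characteristic polynomial.

x + 5, x + 5, (x - 1)(x + 5)^2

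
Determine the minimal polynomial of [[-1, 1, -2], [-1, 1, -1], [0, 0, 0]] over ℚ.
The characteristic polynomial factors as x^3. The minimal polynomial is ∏(x - λ)^{k_λ} where k_λ is the size of the largest Jordan block at λ.

For λ = 0: rank(A) = 2, and the largest Jordan block has size 3 (the smallest k with rank(A^k) = rank(A^(k+1))).

So m_A(x) = x^3.

m_A(x) = x^3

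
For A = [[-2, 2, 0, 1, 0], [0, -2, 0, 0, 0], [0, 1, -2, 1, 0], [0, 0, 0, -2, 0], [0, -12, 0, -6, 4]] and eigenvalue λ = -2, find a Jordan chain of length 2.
We seek v_1 ∈ ker((A + 2I)^2) \ ker(A + 2I), then set v_{i+1} = (A + 2I) v_i.

One such chain is v_1 = [[0, 1, 0, -1, 1]]^T, v_2 = [[1, 0, 0, 0, 0]]^T. Check: (A + 2I) v_2 = [[0, 0, 0, 0, 0]]^T = 0.

v_1 = [[0, 1, 0, -1, 1]]^T, v_2 = [[1, 0, 0, 0, 0]]^T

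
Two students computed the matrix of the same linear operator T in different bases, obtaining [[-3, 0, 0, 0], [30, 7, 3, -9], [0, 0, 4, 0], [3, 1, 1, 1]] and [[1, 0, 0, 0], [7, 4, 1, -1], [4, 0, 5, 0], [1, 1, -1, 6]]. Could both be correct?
No.

trace(A) = 9 but trace(B) = 16. The trace is a similarity invariant, so A and B are not similar.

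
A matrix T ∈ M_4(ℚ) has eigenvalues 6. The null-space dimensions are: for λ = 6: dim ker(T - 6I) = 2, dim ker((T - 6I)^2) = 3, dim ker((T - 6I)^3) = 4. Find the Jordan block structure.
Jordan blocks: (6, 3), (6, 1)

λ = 6: successive nullity increments [2, 1, 1] count blocks of size ≥ k; block sizes are [3, 1].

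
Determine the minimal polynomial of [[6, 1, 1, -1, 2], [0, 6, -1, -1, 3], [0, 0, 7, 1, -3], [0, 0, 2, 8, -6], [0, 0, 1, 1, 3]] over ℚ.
The characteristic polynomial factors as (x - 6)^5. The minimal polynomial is ∏(x - λ)^{k_λ} where k_λ is the size of the largest Jordan block at λ.

For λ = 6: rank(A - 6I) = 2, and the largest Jordan block has size 2 (the smallest k with rank((A - 6I)^k) = rank((A - 6I)^(k+1))).

So m_A(x) = (x - 6)^2.

m_A(x) = (x - 6)^2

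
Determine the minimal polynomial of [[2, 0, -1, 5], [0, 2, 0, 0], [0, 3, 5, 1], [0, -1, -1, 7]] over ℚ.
m_A(x) = (x - 6)^2(x - 2)^2

The characteristic polynomial factors as (x - 6)^2(x - 2)^2. The minimal polynomial is ∏(x - λ)^{k_λ} where k_λ is the size of the largest Jordan block at λ.

For λ = 2: rank(A - 2I) = 3, and the largest Jordan block has size 2 (the smallest k with rank((A - 2I)^k) = rank((A - 2I)^(k+1))).
For λ = 6: rank(A - 6I) = 3, and the largest Jordan block has size 2 (the smallest k with rank((A - 6I)^k) = rank((A - 6I)^(k+1))).

So m_A(x) = (x - 6)^2(x - 2)^2.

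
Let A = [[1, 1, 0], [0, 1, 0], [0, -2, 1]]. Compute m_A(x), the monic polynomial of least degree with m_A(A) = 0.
The characteristic polynomial factors as (x - 1)^3. The minimal polynomial is ∏(x - λ)^{k_λ} where k_λ is the size of the largest Jordan block at λ.

For λ = 1: rank(A - I) = 1, and the largest Jordan block has size 2 (the smallest k with rank((A - I)^k) = rank((A - I)^(k+1))).

So m_A(x) = (x - 1)^2.

m_A(x) = (x - 1)^2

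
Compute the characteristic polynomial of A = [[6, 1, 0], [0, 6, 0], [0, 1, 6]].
xI - A = [[x - 6, -1, 0], [0, x - 6, 0], [0, -1, x - 6]].

Expanding det(xI - A) along the first row:
det(xI - A) = + (x - 6)·det([[x - 6, 0], [-1, x - 6]]) - (-1)·det([[0, 0], [0, x - 6]]) + (0)·det([[0, x - 6], [0, -1]]).

Evaluating gives χ_A(x) = x^3 - 18x^2 + 108x - 216 = (x - 6)^3.

χ_A(x) = (x - 6)^3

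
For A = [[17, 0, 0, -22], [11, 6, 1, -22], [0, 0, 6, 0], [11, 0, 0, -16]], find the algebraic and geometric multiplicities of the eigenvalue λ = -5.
The characteristic polynomial is (x - 6)^3(x + 5), so the factor x + 5 appears with exponent 1: the algebraic multiplicity is 1.

rank(A + 5I) = 3, so the eigenspace has dimension 4 - 3 = 1: the geometric multiplicity is 1.

algebraic multiplicity 1, geometric multiplicity 1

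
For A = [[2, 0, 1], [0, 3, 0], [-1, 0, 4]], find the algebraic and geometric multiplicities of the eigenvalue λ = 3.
algebraic multiplicity 3, geometric multiplicity 2

The characteristic polynomial is (x - 3)^3, so the factor x - 3 appears with exponent 3: the algebraic multiplicity is 3.

rank(A - 3I) = 1, so the eigenspace has dimension 3 - 1 = 2: the geometric multiplicity is 2.

Since 2 < 3, A is not diagonalizable.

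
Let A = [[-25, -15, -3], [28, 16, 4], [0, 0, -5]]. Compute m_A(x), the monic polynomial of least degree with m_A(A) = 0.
The characteristic polynomial factors as (x + 4)(x + 5)^2. The minimal polynomial is ∏(x - λ)^{k_λ} where k_λ is the size of the largest Jordan block at λ.

For λ = -5: rank(A + 5I) = 2, and the largest Jordan block has size 2 (the smallest k with rank((A + 5I)^k) = rank((A + 5I)^(k+1))).
For λ = -4: rank(A + 4I) = 2, and the largest Jordan block has size 1 (the smallest k with rank((A + 4I)^k) = rank((A + 4I)^(k+1))).

So m_A(x) = (x + 4)(x + 5)^2.

m_A(x) = (x + 4)(x + 5)^2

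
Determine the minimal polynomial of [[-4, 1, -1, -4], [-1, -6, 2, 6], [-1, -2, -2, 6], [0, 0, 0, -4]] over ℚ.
The characteristic polynomial factors as (x + 4)^4. The minimal polynomial is ∏(x - λ)^{k_λ} where k_λ is the size of the largest Jordan block at λ.

For λ = -4: rank(A + 4I) = 2, and the largest Jordan block has size 3 (the smallest k with rank((A + 4I)^k) = rank((A + 4I)^(k+1))).

So m_A(x) = (x + 4)^3.

m_A(x) = (x + 4)^3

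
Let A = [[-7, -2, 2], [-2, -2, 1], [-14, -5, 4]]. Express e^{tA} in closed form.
e^{tA} = [[-2*e^{-t} + 3*e^{-3*t}, (1 - e^{2*t})*e^{-3*t}, (e^{2*t} - 1)*e^{-3*t}], [-2*t*e^{-t}, (1 - t)*e^{-t}, t*e^{-t}], [2*(-(t + 3)*e^{2*t} + 3)*e^{-3*t}, (-(t + 2)*e^{2*t} + 2)*e^{-3*t}, ((t + 3)*e^{2*t} - 2)*e^{-3*t}]]

A has Jordan form J = [[-3, 0, 0], [0, -1, 1], [0, 0, -1]] with A = PJP^{-1}, so e^{tA} = P e^{tJ} P^{-1}.

For a Jordan block J_k(λ), e^{tJ_k(λ)} = e^{λt} · (I + tN + t^2 N^2/2! + ... + t^{k-1} N^{k-1}/(k-1)!) where N is the nilpotent superdiagonal part.

Assembling the blocks and conjugating back gives the entries of e^{tA} as shown above.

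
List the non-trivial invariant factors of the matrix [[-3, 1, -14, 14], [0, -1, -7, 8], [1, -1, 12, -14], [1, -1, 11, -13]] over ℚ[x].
(x - 1)(x + 2)^3

The Jordan structure of A has elementary divisors (x + 2)^3, (x - 1). Arranging the block sizes at each eigenvalue in decreasing order and taking row products gives the invariant factors.

Invariant factors (smallest first, each dividing the next): (x - 1)(x + 2)^3.

Check: the last factor (x - 1)(x + 2)^3 is the minimal polynomial, and the product (x - 1)(x + 2)^3 is the characteristic polynomial.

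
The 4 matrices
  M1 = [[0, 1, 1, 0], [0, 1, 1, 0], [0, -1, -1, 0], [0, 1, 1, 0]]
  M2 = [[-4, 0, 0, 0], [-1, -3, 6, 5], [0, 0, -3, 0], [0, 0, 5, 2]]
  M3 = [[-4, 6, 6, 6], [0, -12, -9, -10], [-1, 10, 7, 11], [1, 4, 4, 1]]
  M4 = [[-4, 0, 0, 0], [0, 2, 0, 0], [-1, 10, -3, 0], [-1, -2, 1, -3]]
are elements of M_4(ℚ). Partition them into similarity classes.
2 classes: {M1}, {M2, M3, M4}

Characteristic polynomials: χ_{M1} = x^4, χ_{M2} = (x - 2)(x + 3)^2(x + 4), χ_{M3} = (x - 2)(x + 3)^2(x + 4), χ_{M4} = (x - 2)(x + 3)^2(x + 4).

{M1}: invariant factors x, x, x^2.

{M2, M3, M4}: invariant factors (x - 2)(x + 3)^2(x + 4).

Matrices are similar if and only if their invariant-factor lists agree; the partition into similarity classes is {M1}, {M2, M3, M4}.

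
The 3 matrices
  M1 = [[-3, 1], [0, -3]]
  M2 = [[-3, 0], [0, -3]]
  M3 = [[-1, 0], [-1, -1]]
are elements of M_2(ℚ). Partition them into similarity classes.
3 classes: {M1}, {M2}, {M3}

Characteristic polynomials: χ_{M1} = (x + 3)^2, χ_{M2} = (x + 3)^2, χ_{M3} = (x + 1)^2.

{M1}: invariant factors (x + 3)^2.

{M2}: invariant factors x + 3, x + 3.

{M3}: invariant factors (x + 1)^2.

Matrices are similar if and only if their invariant-factor lists agree; the partition into similarity classes is {M1}, {M2}, {M3}.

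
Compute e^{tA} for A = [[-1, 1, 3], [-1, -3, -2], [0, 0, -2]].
e^{tA} = [[(t + 1)*e^{-2*t}, t*e^{-2*t}, t*(t + 6)*e^{-2*t}/2], [-t*e^{-2*t}, (1 - t)*e^{-2*t}, t*(-t - 4)*e^{-2*t}/2], [0, 0, e^{-2*t}]]

A has Jordan form J = [[-2, 1, 0], [0, -2, 1], [0, 0, -2]] with A = PJP^{-1}, so e^{tA} = P e^{tJ} P^{-1}.

For a Jordan block J_k(λ), e^{tJ_k(λ)} = e^{λt} · (I + tN + t^2 N^2/2! + ... + t^{k-1} N^{k-1}/(k-1)!) where N is the nilpotent superdiagonal part.

Assembling the blocks and conjugating back gives the entries of e^{tA} as shown above.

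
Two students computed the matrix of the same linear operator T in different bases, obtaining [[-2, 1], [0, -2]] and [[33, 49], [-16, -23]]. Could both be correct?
No.

trace(A) = -4 but trace(B) = 10. The trace is a similarity invariant, so A and B are not similar.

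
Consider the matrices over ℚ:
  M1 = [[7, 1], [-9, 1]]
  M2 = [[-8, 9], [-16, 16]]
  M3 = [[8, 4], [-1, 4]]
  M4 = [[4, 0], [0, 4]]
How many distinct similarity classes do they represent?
3 classes: {M1, M2}, {M3}, {M4}

Characteristic polynomials: χ_{M1} = (x - 4)^2, χ_{M2} = (x - 4)^2, χ_{M3} = (x - 6)^2, χ_{M4} = (x - 4)^2.

{M1, M2}: invariant factors (x - 4)^2.

{M3}: invariant factors (x - 6)^2.

{M4}: invariant factors x - 4, x - 4.

Matrices are similar if and only if their invariant-factor lists agree; the partition into similarity classes is {M1, M2}, {M3}, {M4}.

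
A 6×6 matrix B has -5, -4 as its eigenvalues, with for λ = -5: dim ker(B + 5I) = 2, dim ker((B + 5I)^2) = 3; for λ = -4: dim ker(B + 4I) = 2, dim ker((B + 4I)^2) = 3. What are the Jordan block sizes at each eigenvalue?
Jordan blocks: (-5, 2), (-5, 1), (-4, 2), (-4, 1)

λ = -5: successive nullity increments [2, 1] count blocks of size ≥ k; block sizes are [2, 1].
λ = -4: successive nullity increments [2, 1] count blocks of size ≥ k; block sizes are [2, 1].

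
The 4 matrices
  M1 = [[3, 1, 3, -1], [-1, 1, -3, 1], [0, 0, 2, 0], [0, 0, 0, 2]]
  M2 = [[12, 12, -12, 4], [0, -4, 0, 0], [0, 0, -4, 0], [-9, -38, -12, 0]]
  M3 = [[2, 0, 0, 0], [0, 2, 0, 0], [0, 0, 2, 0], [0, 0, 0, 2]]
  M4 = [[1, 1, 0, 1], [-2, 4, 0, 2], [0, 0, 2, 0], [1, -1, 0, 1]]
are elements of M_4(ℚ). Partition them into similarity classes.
Characteristic polynomials: χ_{M1} = (x - 2)^4, χ_{M2} = (x - 6)^2(x + 4)^2, χ_{M3} = (x - 2)^4, χ_{M4} = (x - 2)^4.

{M1, M4}: invariant factors x - 2, x - 2, (x - 2)^2.

{M2}: invariant factors x + 4, (x - 6)^2(x + 4).

{M3}: invariant factors x - 2, x - 2, x - 2, x - 2.

Matrices are similar if and only if their invariant-factor lists agree; the partition into similarity classes is {M1, M4}, {M2}, {M3}.

3 classes: {M1, M4}, {M2}, {M3}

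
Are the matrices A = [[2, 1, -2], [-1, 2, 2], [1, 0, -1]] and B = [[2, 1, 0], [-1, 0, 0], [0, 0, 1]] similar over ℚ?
No.

Both have characteristic polynomial (x - 1)^3, but the minimal polynomial of A is (x - 1)^3 while the minimal polynomial of B is (x - 1)^2. The minimal polynomial is a similarity invariant, so A and B are not similar.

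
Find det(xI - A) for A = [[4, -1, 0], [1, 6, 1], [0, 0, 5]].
xI - A = [[x - 4, 1, 0], [-1, x - 6, -1], [0, 0, x - 5]].

Expanding det(xI - A) along the first row:
det(xI - A) = + (x - 4)·det([[x - 6, -1], [0, x - 5]]) - (1)·det([[-1, -1], [0, x - 5]]) + (0)·det([[-1, x - 6], [0, 0]]).

Evaluating gives χ_A(x) = x^3 - 15x^2 + 75x - 125 = (x - 5)^3.

χ_A(x) = (x - 5)^3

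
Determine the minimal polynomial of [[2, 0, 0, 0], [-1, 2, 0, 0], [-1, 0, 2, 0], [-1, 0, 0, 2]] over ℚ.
m_A(x) = (x - 2)^2

The characteristic polynomial factors as (x - 2)^4. The minimal polynomial is ∏(x - λ)^{k_λ} where k_λ is the size of the largest Jordan block at λ.

For λ = 2: rank(A - 2I) = 1, and the largest Jordan block has size 2 (the smallest k with rank((A - 2I)^k) = rank((A - 2I)^(k+1))).

So m_A(x) = (x - 2)^2.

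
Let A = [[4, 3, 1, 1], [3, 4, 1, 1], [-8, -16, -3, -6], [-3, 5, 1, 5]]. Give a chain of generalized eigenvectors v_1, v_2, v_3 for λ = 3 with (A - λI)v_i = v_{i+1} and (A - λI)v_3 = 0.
We seek v_1 ∈ ker((A - 3I)^3) \ ker((A - 3I)^2), then set v_{i+1} = (A - 3I) v_i.

One such chain is v_1 = [[0, 0, -1, 1]]^T, v_2 = [[0, 0, 0, 1]]^T, v_3 = [[1, 1, -6, 2]]^T. Check: (A - 3I) v_3 = [[0, 0, 0, 0]]^T = 0.

v_1 = [[0, 0, -1, 1]]^T, v_2 = [[0, 0, 0, 1]]^T, v_3 = [[1, 1, -6, 2]]^T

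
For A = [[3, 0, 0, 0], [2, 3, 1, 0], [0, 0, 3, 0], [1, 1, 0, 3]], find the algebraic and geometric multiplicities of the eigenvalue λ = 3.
algebraic multiplicity 4, geometric multiplicity 2

The characteristic polynomial is (x - 3)^4, so the factor x - 3 appears with exponent 4: the algebraic multiplicity is 4.

rank(A - 3I) = 2, so the eigenspace has dimension 4 - 2 = 2: the geometric multiplicity is 2.

Since 2 < 4, A is not diagonalizable.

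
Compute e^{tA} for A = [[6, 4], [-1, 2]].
A has Jordan form J = [[4, 1], [0, 4]] with A = PJP^{-1}, so e^{tA} = P e^{tJ} P^{-1}.

For a Jordan block J_k(λ), e^{tJ_k(λ)} = e^{λt} · (I + tN + t^2 N^2/2! + ... + t^{k-1} N^{k-1}/(k-1)!) where N is the nilpotent superdiagonal part.

Assembling the blocks and conjugating back gives the entries of e^{tA} as shown above.

e^{tA} = [[(2*t + 1)*e^{4*t}, 4*t*e^{4*t}], [-t*e^{4*t}, (1 - 2*t)*e^{4*t}]]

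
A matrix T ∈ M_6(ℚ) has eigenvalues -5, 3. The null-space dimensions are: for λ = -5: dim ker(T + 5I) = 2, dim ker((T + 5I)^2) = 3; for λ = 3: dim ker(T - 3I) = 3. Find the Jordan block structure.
λ = -5: successive nullity increments [2, 1] count blocks of size ≥ k; block sizes are [2, 1].
λ = 3: successive nullity increments [3] count blocks of size ≥ k; block sizes are [1, 1, 1].

Jordan blocks: (-5, 2), (-5, 1), (3, 1), (3, 1), (3, 1)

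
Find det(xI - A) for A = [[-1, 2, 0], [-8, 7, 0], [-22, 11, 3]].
χ_A(x) = (x - 3)^3

xI - A = [[x + 1, -2, 0], [8, x - 7, 0], [22, -11, x - 3]].

Expanding det(xI - A) along the first row:
det(xI - A) = + (x + 1)·det([[x - 7, 0], [-11, x - 3]]) - (-2)·det([[8, 0], [22, x - 3]]) + (0)·det([[8, x - 7], [22, -11]]).

Evaluating gives χ_A(x) = x^3 - 9x^2 + 27x - 27 = (x - 3)^3.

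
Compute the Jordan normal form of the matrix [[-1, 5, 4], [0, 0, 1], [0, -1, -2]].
The characteristic polynomial is det(xI - A) = (x + 1)^3, so the eigenvalues are -1 (algebraic multiplicity 3).

For λ = -1: rank(A + I) = 2, rank((A + I)^2) = 1, rank((A + I)^3) = 0. The eigenspace has dimension 3 - 2 = 1, so there is 1 Jordan block; the rank sequence gives block sizes [3].

Assembling the blocks gives the Jordan form J above.

J = [[-1, 1, 0], [0, -1, 1], [0, 0, -1]]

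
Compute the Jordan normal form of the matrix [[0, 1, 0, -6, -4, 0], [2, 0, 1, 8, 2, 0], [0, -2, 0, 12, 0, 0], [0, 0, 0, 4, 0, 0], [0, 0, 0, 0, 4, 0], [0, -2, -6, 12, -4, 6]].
J = [[0, 1, 0, 0, 0, 0], [0, 0, 1, 0, 0, 0], [0, 0, 0, 0, 0, 0], [0, 0, 0, 4, 0, 0], [0, 0, 0, 0, 4, 0], [0, 0, 0, 0, 0, 6]]

The characteristic polynomial is det(xI - A) = x^3(x - 6)(x - 4)^2, so the eigenvalues are 0 (algebraic multiplicity 3), 4 (algebraic multiplicity 2), 6 (algebraic multiplicity 1).

For λ = 0: rank(A) = 5, rank(A^2) = 4, rank(A^3) = 3. The eigenspace has dimension 6 - 5 = 1, so there is 1 Jordan block; the rank sequence gives block sizes [3].

For λ = 4: rank(A - 4I) = 4. The eigenspace has dimension 6 - 4 = 2, so there are 2 Jordan blocks; the rank sequence gives block sizes [1, 1].

For λ = 6: algebraic multiplicity 1 gives one 1×1 block.

Assembling the blocks gives the Jordan form J above.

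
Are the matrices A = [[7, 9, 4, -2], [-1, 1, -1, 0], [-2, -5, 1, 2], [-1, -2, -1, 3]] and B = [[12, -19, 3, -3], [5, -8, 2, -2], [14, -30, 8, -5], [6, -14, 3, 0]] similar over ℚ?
Two matrices over a field are similar if and only if they have the same invariant factors.

Both A and B have characteristic polynomial (x - 3)^4 and minimal polynomial (x - 3)^3. Computing further, both have invariant factors x - 3, (x - 3)^3. Hence A and B are similar.

Yes.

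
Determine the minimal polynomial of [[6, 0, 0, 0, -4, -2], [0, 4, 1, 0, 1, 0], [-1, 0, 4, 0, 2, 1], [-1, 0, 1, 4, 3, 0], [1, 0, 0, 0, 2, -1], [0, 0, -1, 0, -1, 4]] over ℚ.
m_A(x) = (x - 4)^3

The characteristic polynomial factors as (x - 4)^6. The minimal polynomial is ∏(x - λ)^{k_λ} where k_λ is the size of the largest Jordan block at λ.

For λ = 4: rank(A - 4I) = 3, and the largest Jordan block has size 3 (the smallest k with rank((A - 4I)^k) = rank((A - 4I)^(k+1))).

So m_A(x) = (x - 4)^3.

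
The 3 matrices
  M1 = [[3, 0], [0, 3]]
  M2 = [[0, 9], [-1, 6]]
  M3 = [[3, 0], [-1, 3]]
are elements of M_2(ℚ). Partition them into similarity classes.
Characteristic polynomials: χ_{M1} = (x - 3)^2, χ_{M2} = (x - 3)^2, χ_{M3} = (x - 3)^2.

{M1}: invariant factors x - 3, x - 3.

{M2, M3}: invariant factors (x - 3)^2.

Matrices are similar if and only if their invariant-factor lists agree; the partition into similarity classes is {M1}, {M2, M3}.

2 classes: {M1}, {M2, M3}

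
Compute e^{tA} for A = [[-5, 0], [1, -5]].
e^{tA} = [[e^{-5*t}, 0], [t*e^{-5*t}, e^{-5*t}]]

A has Jordan form J = [[-5, 1], [0, -5]] with A = PJP^{-1}, so e^{tA} = P e^{tJ} P^{-1}.

For a Jordan block J_k(λ), e^{tJ_k(λ)} = e^{λt} · (I + tN + t^2 N^2/2! + ... + t^{k-1} N^{k-1}/(k-1)!) where N is the nilpotent superdiagonal part.

Assembling the blocks and conjugating back gives the entries of e^{tA} as shown above.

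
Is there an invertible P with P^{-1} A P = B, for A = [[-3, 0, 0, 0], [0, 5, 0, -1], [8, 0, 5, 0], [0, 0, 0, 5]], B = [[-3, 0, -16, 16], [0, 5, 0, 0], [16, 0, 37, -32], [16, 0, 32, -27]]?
No.

Both have characteristic polynomial (x - 5)^3(x + 3), but the minimal polynomial of A is (x - 5)^2(x + 3) while the minimal polynomial of B is (x - 5)(x + 3). The minimal polynomial is a similarity invariant, so A and B are not similar.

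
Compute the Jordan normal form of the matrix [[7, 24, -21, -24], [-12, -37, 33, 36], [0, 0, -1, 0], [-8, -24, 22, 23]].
J = [[-5, 0, 0, 0], [0, -1, 1, 0], [0, 0, -1, 0], [0, 0, 0, -1]]

The characteristic polynomial is det(xI - A) = (x + 1)^3(x + 5), so the eigenvalues are -5 (algebraic multiplicity 1), -1 (algebraic multiplicity 3).

For λ = -5: algebraic multiplicity 1 gives one 1×1 block.

For λ = -1: rank(A + I) = 2, rank((A + I)^2) = 1. The eigenspace has dimension 4 - 2 = 2, so there are 2 Jordan blocks; the rank sequence gives block sizes [2, 1].

Assembling the blocks gives the Jordan form J above.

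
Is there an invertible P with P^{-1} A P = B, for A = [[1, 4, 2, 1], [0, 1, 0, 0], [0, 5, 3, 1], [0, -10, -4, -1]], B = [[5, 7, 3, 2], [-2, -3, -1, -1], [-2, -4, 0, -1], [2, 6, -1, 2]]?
Yes.

Two matrices over a field are similar if and only if they have the same invariant factors.

Both A and B have characteristic polynomial (x - 1)^4 and minimal polynomial (x - 1)^2. Computing further, both have invariant factors (x - 1)^2, (x - 1)^2. Hence A and B are similar.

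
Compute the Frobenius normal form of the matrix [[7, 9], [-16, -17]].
The invariant factors of A (the non-unit diagonal entries of the Smith normal form of xI - A over ℚ[x]) are (x + 5)^2, each dividing the next. The characteristic polynomial is their product, (x + 5)^2.

The rational canonical form is the block-diagonal matrix of companion matrices C(f_i):
R = [[0, -25], [1, -10]].

R = [[0, -25], [1, -10]]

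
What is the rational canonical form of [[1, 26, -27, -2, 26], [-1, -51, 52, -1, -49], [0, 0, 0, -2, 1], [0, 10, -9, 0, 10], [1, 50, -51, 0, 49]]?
R = [[0, 0, 0, 0, -24], [1, 0, 0, 0, 50], [0, 1, 0, 0, -2], [0, 0, 1, 0, 8], [0, 0, 0, 1, -1]]

The invariant factors of A (the non-unit diagonal entries of the Smith normal form of xI - A over ℚ[x]) are (x - 3)(x + 4)(x^3 + 4x - 2), each dividing the next. The characteristic polynomial is their product, (x - 3)(x + 4)(x^3 + 4x - 2).

The rational canonical form is the block-diagonal matrix of companion matrices C(f_i):
R = [[0, 0, 0, 0, -24], [1, 0, 0, 0, 50], [0, 1, 0, 0, -2], [0, 0, 1, 0, 8], [0, 0, 0, 1, -1]].

Note the characteristic polynomial does not split into linear factors over ℚ, so A has no Jordan form over ℚ; the rational canonical form exists over any field.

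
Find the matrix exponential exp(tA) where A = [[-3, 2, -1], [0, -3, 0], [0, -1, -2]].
e^{tA} = [[e^{-3*t}, (t + e^{t} - 1)*e^{-3*t}, (1 - e^{t})*e^{-3*t}], [0, e^{-3*t}, 0], [0, (1 - e^{t})*e^{-3*t}, e^{-2*t}]]

A has Jordan form J = [[-3, 1, 0], [0, -3, 0], [0, 0, -2]] with A = PJP^{-1}, so e^{tA} = P e^{tJ} P^{-1}.

For a Jordan block J_k(λ), e^{tJ_k(λ)} = e^{λt} · (I + tN + t^2 N^2/2! + ... + t^{k-1} N^{k-1}/(k-1)!) where N is the nilpotent superdiagonal part.

Assembling the blocks and conjugating back gives the entries of e^{tA} as shown above.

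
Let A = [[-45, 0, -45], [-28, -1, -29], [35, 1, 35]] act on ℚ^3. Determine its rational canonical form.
R = [[0, 0, -45], [1, 0, -39], [0, 1, -11]]

The invariant factors of A (the non-unit diagonal entries of the Smith normal form of xI - A over ℚ[x]) are (x + 3)^2(x + 5), each dividing the next. The characteristic polynomial is their product, (x + 3)^2(x + 5).

The rational canonical form is the block-diagonal matrix of companion matrices C(f_i):
R = [[0, 0, -45], [1, 0, -39], [0, 1, -11]].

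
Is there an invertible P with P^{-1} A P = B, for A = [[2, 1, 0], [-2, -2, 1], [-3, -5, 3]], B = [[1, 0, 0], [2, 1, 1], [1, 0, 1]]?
Two matrices over a field are similar if and only if they have the same invariant factors.

Both A and B have characteristic polynomial (x - 1)^3 and minimal polynomial (x - 1)^3. Computing further, both have invariant factors (x - 1)^3. Hence A and B are similar.

Yes.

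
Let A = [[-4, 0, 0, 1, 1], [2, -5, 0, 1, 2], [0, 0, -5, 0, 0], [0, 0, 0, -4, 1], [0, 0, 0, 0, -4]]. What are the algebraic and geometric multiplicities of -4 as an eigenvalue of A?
The characteristic polynomial is (x + 4)^3(x + 5)^2, so the factor x + 4 appears with exponent 3: the algebraic multiplicity is 3.

rank(A + 4I) = 4, so the eigenspace has dimension 5 - 4 = 1: the geometric multiplicity is 1.

Since 1 < 3, A is not diagonalizable.

algebraic multiplicity 3, geometric multiplicity 1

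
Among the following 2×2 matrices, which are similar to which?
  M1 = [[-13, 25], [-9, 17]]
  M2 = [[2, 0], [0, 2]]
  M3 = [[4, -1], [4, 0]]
Characteristic polynomials: χ_{M1} = (x - 2)^2, χ_{M2} = (x - 2)^2, χ_{M3} = (x - 2)^2.

{M1, M3}: invariant factors (x - 2)^2.

{M2}: invariant factors x - 2, x - 2.

Matrices are similar if and only if their invariant-factor lists agree; the partition into similarity classes is {M1, M3}, {M2}.

2 classes: {M1, M3}, {M2}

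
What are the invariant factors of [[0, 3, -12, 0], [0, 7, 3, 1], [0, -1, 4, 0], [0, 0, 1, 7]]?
x(x - 6)^3

The Jordan structure of A has elementary divisors x, (x - 6)^3. Arranging the block sizes at each eigenvalue in decreasing order and taking row products gives the invariant factors.

Invariant factors (smallest first, each dividing the next): x(x - 6)^3.

Check: the last factor x(x - 6)^3 is the minimal polynomial, and the product x(x - 6)^3 is the characteristic polynomial.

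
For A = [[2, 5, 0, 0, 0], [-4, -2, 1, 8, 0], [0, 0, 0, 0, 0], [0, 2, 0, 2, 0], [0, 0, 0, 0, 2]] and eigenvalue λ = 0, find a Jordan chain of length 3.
v_1 = [[0, 0, 1, 0, 0]]^T, v_2 = [[0, 1, 0, 0, 0]]^T, v_3 = [[5, -2, 0, 2, 0]]^T

We seek v_1 ∈ ker(A^3) \ ker(A^2), then set v_{i+1} = A v_i.

One such chain is v_1 = [[0, 0, 1, 0, 0]]^T, v_2 = [[0, 1, 0, 0, 0]]^T, v_3 = [[5, -2, 0, 2, 0]]^T. Check: A v_3 = [[0, 0, 0, 0, 0]]^T = 0.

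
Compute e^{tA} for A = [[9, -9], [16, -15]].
e^{tA} = [[(12*t + 1)*e^{-3*t}, -9*t*e^{-3*t}], [16*t*e^{-3*t}, (1 - 12*t)*e^{-3*t}]]

A has Jordan form J = [[-3, 1], [0, -3]] with A = PJP^{-1}, so e^{tA} = P e^{tJ} P^{-1}.

For a Jordan block J_k(λ), e^{tJ_k(λ)} = e^{λt} · (I + tN + t^2 N^2/2! + ... + t^{k-1} N^{k-1}/(k-1)!) where N is the nilpotent superdiagonal part.

Assembling the blocks and conjugating back gives the entries of e^{tA} as shown above.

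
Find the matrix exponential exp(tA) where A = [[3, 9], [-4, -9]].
A has Jordan form J = [[-3, 1], [0, -3]] with A = PJP^{-1}, so e^{tA} = P e^{tJ} P^{-1}.

For a Jordan block J_k(λ), e^{tJ_k(λ)} = e^{λt} · (I + tN + t^2 N^2/2! + ... + t^{k-1} N^{k-1}/(k-1)!) where N is the nilpotent superdiagonal part.

Assembling the blocks and conjugating back gives the entries of e^{tA} as shown above.

e^{tA} = [[(6*t + 1)*e^{-3*t}, 9*t*e^{-3*t}], [-4*t*e^{-3*t}, (1 - 6*t)*e^{-3*t}]]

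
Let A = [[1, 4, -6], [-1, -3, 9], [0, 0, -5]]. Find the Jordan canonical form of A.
J = [[-5, 0, 0], [0, -1, 1], [0, 0, -1]]

The characteristic polynomial is det(xI - A) = (x + 1)^2(x + 5), so the eigenvalues are -5 (algebraic multiplicity 1), -1 (algebraic multiplicity 2).

For λ = -5: algebraic multiplicity 1 gives one 1×1 block.

For λ = -1: rank(A + I) = 2, rank((A + I)^2) = 1. The eigenspace has dimension 3 - 2 = 1, so there is 1 Jordan block; the rank sequence gives block sizes [2].

Assembling the blocks gives the Jordan form J above.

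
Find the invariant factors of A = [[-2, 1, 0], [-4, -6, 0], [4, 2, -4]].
x + 4, (x + 4)^2

The Jordan structure of A has elementary divisors (x + 4)^2, (x + 4). Arranging the block sizes at each eigenvalue in decreasing order and taking row products gives the invariant factors.

Invariant factors (smallest first, each dividing the next): x + 4, (x + 4)^2.

Check: the last factor (x + 4)^2 is the minimal polynomial, and the product (x + 4)^3 is the characteristic polynomial.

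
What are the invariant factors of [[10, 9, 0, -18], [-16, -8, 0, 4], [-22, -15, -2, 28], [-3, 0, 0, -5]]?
The Jordan structure of A has elementary divisors (x + 2)^2, (x + 2), (x - 1). Arranging the block sizes at each eigenvalue in decreasing order and taking row products gives the invariant factors.

Invariant factors (smallest first, each dividing the next): x + 2, (x - 1)(x + 2)^2.

Check: the last factor (x - 1)(x + 2)^2 is the minimal polynomial, and the product (x - 1)(x + 2)^3 is the characteristic polynomial.

x + 2, (x - 1)(x + 2)^2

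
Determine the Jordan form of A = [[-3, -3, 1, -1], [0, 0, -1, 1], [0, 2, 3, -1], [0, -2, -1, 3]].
J = [[-3, 0, 0, 0], [0, 2, 1, 0], [0, 0, 2, 0], [0, 0, 0, 2]]

The characteristic polynomial is det(xI - A) = (x - 2)^3(x + 3), so the eigenvalues are -3 (algebraic multiplicity 1), 2 (algebraic multiplicity 3).

For λ = -3: algebraic multiplicity 1 gives one 1×1 block.

For λ = 2: rank(A - 2I) = 2, rank((A - 2I)^2) = 1. The eigenspace has dimension 4 - 2 = 2, so there are 2 Jordan blocks; the rank sequence gives block sizes [2, 1].

Assembling the blocks gives the Jordan form J above.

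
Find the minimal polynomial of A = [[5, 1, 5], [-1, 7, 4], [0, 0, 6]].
m_A(x) = (x - 6)^3

The characteristic polynomial factors as (x - 6)^3. The minimal polynomial is ∏(x - λ)^{k_λ} where k_λ is the size of the largest Jordan block at λ.

For λ = 6: rank(A - 6I) = 2, and the largest Jordan block has size 3 (the smallest k with rank((A - 6I)^k) = rank((A - 6I)^(k+1))).

So m_A(x) = (x - 6)^3.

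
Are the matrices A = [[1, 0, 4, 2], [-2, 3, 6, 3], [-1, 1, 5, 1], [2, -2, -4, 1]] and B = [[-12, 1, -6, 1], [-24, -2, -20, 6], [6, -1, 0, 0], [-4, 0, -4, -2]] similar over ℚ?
trace(A) = 10 but trace(B) = -16. The trace is a similarity invariant, so A and B are not similar.

No.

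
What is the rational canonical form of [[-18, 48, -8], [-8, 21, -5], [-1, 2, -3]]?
R = [[0, 0, 2], [1, 0, 1], [0, 1, 0]]

The invariant factors of A (the non-unit diagonal entries of the Smith normal form of xI - A over ℚ[x]) are x^3 - x - 2, each dividing the next. The characteristic polynomial is their product, x^3 - x - 2.

The rational canonical form is the block-diagonal matrix of companion matrices C(f_i):
R = [[0, 0, 2], [1, 0, 1], [0, 1, 0]].

Note the characteristic polynomial does not split into linear factors over ℚ, so A has no Jordan form over ℚ; the rational canonical form exists over any field.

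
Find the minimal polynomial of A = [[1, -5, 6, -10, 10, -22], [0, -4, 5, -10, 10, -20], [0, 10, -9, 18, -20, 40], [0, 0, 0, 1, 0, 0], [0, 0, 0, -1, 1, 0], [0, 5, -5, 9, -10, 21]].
m_A(x) = (x - 6)(x - 1)^2

The characteristic polynomial factors as (x - 6)(x - 1)^5. The minimal polynomial is ∏(x - λ)^{k_λ} where k_λ is the size of the largest Jordan block at λ.

For λ = 1: rank(A - I) = 3, and the largest Jordan block has size 2 (the smallest k with rank((A - I)^k) = rank((A - I)^(k+1))).
For λ = 6: rank(A - 6I) = 5, and the largest Jordan block has size 1 (the smallest k with rank((A - 6I)^k) = rank((A - 6I)^(k+1))).

So m_A(x) = (x - 6)(x - 1)^2.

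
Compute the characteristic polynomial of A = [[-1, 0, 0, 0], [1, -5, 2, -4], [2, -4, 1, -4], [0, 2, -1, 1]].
xI - A = [[x + 1, 0, 0, 0], [-1, x + 5, -2, 4], [-2, 4, x - 1, 4], [0, -2, 1, x - 1]].

Expanding det(xI - A) along the first row:
det(xI - A) = + (x + 1)·det([[x + 5, -2, 4], [4, x - 1, 4], [-2, 1, x - 1]]) - (0)·det([[-1, -2, 4], [-2, x - 1, 4], [0, 1, x - 1]]) + (0)·det([[-1, x + 5, 4], [-2, 4, 4], [0, -2, x - 1]]) - (0)·det([[-1, x + 5, -2], [-2, 4, x - 1], [0, -2, 1]]).

Evaluating gives χ_A(x) = x^4 + 4x^3 + 6x^2 + 4x + 1 = (x + 1)^4.

χ_A(x) = (x + 1)^4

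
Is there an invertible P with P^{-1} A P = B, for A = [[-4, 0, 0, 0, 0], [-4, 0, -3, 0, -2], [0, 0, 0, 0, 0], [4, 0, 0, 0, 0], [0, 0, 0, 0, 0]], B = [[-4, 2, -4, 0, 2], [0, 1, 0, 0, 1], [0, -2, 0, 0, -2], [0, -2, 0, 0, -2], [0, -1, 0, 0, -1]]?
Yes.

Two matrices over a field are similar if and only if they have the same invariant factors.

Both A and B have characteristic polynomial x^4(x + 4) and minimal polynomial x^2(x + 4). Computing further, both have invariant factors x, x, x^2(x + 4). Hence A and B are similar.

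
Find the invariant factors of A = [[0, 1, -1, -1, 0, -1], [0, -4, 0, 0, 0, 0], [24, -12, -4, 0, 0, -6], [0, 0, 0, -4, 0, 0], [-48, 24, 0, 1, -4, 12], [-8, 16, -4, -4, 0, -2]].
The Jordan structure of A has elementary divisors (x + 4)^2, (x + 4)^2, (x + 4), (x - 2). Arranging the block sizes at each eigenvalue in decreasing order and taking row products gives the invariant factors.

Invariant factors (smallest first, each dividing the next): x + 4, (x + 4)^2, (x - 2)(x + 4)^2.

Check: the last factor (x - 2)(x + 4)^2 is the minimal polynomial, and the product (x - 2)(x + 4)^5 is the characteristic polynomial.

x + 4, (x + 4)^2, (x - 2)(x + 4)^2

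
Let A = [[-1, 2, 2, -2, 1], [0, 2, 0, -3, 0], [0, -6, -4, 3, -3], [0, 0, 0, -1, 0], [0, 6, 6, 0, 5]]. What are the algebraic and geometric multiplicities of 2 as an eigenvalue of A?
algebraic multiplicity 2, geometric multiplicity 2

The characteristic polynomial is (x - 2)^2(x + 1)^3, so the factor x - 2 appears with exponent 2: the algebraic multiplicity is 2.

rank(A - 2I) = 3, so the eigenspace has dimension 5 - 3 = 2: the geometric multiplicity is 2.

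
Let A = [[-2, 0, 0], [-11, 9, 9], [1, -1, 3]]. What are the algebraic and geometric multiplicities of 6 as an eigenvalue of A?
algebraic multiplicity 2, geometric multiplicity 1

The characteristic polynomial is (x - 6)^2(x + 2), so the factor x - 6 appears with exponent 2: the algebraic multiplicity is 2.

rank(A - 6I) = 2, so the eigenspace has dimension 3 - 2 = 1: the geometric multiplicity is 1.

Since 1 < 2, A is not diagonalizable.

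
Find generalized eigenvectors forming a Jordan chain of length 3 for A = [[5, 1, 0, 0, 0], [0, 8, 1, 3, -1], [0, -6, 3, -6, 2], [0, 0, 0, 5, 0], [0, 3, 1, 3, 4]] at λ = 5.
We seek v_1 ∈ ker((A - 5I)^3) \ ker((A - 5I)^2), then set v_{i+1} = (A - 5I) v_i.

One such chain is v_1 = [[0, 0, 0, 0, -1]]^T, v_2 = [[0, 1, -2, 0, 1]]^T, v_3 = [[1, 0, 0, 0, 0]]^T. Check: (A - 5I) v_3 = [[0, 0, 0, 0, 0]]^T = 0.

v_1 = [[0, 0, 0, 0, -1]]^T, v_2 = [[0, 1, -2, 0, 1]]^T, v_3 = [[1, 0, 0, 0, 0]]^T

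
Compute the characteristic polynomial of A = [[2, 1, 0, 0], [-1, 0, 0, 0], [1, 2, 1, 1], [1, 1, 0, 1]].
xI - A = [[x - 2, -1, 0, 0], [1, x, 0, 0], [-1, -2, x - 1, -1], [-1, -1, 0, x - 1]].

Expanding det(xI - A) along the first row:
det(xI - A) = + (x - 2)·det([[x, 0, 0], [-2, x - 1, -1], [-1, 0, x - 1]]) - (-1)·det([[1, 0, 0], [-1, x - 1, -1], [-1, 0, x - 1]]) + (0)·det([[1, x, 0], [-1, -2, -1], [-1, -1, x - 1]]) - (0)·det([[1, x, 0], [-1, -2, x - 1], [-1, -1, 0]]).

Evaluating gives χ_A(x) = x^4 - 4x^3 + 6x^2 - 4x + 1 = (x - 1)^4.

χ_A(x) = (x - 1)^4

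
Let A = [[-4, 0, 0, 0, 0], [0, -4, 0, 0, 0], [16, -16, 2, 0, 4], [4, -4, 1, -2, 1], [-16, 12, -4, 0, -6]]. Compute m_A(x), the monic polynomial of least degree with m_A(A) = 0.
The characteristic polynomial factors as (x + 2)^3(x + 4)^2. The minimal polynomial is ∏(x - λ)^{k_λ} where k_λ is the size of the largest Jordan block at λ.

For λ = -4: rank(A + 4I) = 3, and the largest Jordan block has size 1 (the smallest k with rank((A + 4I)^k) = rank((A + 4I)^(k+1))).
For λ = -2: rank(A + 2I) = 3, and the largest Jordan block has size 2 (the smallest k with rank((A + 2I)^k) = rank((A + 2I)^(k+1))).

So m_A(x) = (x + 2)^2(x + 4).

m_A(x) = (x + 2)^2(x + 4)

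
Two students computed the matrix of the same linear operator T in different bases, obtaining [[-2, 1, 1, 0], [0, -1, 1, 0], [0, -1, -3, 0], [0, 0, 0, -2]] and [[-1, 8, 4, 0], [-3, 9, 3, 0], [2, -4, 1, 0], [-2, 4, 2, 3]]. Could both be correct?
No.

trace(A) = -8 but trace(B) = 12. The trace is a similarity invariant, so A and B are not similar.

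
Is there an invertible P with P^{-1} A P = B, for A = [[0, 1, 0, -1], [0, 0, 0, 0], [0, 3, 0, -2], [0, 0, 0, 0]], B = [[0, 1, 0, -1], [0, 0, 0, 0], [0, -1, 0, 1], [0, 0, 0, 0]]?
No.

Both have characteristic polynomial x^4 and minimal polynomial x^2. But rank(A) = 2 for A while rank(B) = 1 for B, so the number of Jordan blocks at λ = 0 differs. A and B are not similar.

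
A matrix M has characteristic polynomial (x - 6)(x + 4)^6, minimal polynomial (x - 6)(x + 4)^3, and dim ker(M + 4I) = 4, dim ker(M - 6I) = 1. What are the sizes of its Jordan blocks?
Jordan blocks: (-4, 3), (-4, 1), (-4, 1), (-4, 1), (6, 1)

λ = -4: algebraic multiplicity 6 (exponent in χ_M), largest block size 3 (exponent in m_M), 4 blocks (geometric multiplicity). These force block sizes [3, 1, 1, 1].
λ = 6: algebraic multiplicity 1 (exponent in χ_M), largest block size 1 (exponent in m_M), 1 block (geometric multiplicity). This forces block sizes [1].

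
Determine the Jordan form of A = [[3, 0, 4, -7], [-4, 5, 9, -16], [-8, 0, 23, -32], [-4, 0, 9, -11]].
The characteristic polynomial is det(xI - A) = (x - 5)^4, so the eigenvalues are 5 (algebraic multiplicity 4).

For λ = 5: rank(A - 5I) = 2, rank((A - 5I)^2) = 1, rank((A - 5I)^3) = 0. The eigenspace has dimension 4 - 2 = 2, so there are 2 Jordan blocks; the rank sequence gives block sizes [3, 1].

Assembling the blocks gives the Jordan form J above.

J = [[5, 1, 0, 0], [0, 5, 1, 0], [0, 0, 5, 0], [0, 0, 0, 5]]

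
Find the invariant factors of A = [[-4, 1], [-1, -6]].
(x + 5)^2

The Jordan structure of A has elementary divisors (x + 5)^2. Arranging the block sizes at each eigenvalue in decreasing order and taking row products gives the invariant factors.

Invariant factors (smallest first, each dividing the next): (x + 5)^2.

Check: the last factor (x + 5)^2 is the minimal polynomial, and the product (x + 5)^2 is the characteristic polynomial.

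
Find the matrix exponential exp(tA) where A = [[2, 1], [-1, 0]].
e^{tA} = [[(t + 1)*e^{t}, t*e^{t}], [-t*e^{t}, (1 - t)*e^{t}]]

A has Jordan form J = [[1, 1], [0, 1]] with A = PJP^{-1}, so e^{tA} = P e^{tJ} P^{-1}.

For a Jordan block J_k(λ), e^{tJ_k(λ)} = e^{λt} · (I + tN + t^2 N^2/2! + ... + t^{k-1} N^{k-1}/(k-1)!) where N is the nilpotent superdiagonal part.

Assembling the blocks and conjugating back gives the entries of e^{tA} as shown above.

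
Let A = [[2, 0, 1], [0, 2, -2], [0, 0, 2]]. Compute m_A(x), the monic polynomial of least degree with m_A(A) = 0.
m_A(x) = (x - 2)^2

The characteristic polynomial factors as (x - 2)^3. The minimal polynomial is ∏(x - λ)^{k_λ} where k_λ is the size of the largest Jordan block at λ.

For λ = 2: rank(A - 2I) = 1, and the largest Jordan block has size 2 (the smallest k with rank((A - 2I)^k) = rank((A - 2I)^(k+1))).

So m_A(x) = (x - 2)^2.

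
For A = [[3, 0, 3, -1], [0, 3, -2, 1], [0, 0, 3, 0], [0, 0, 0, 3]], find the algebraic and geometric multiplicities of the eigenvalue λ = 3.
algebraic multiplicity 4, geometric multiplicity 2

The characteristic polynomial is (x - 3)^4, so the factor x - 3 appears with exponent 4: the algebraic multiplicity is 4.

rank(A - 3I) = 2, so the eigenspace has dimension 4 - 2 = 2: the geometric multiplicity is 2.

Since 2 < 4, A is not diagonalizable.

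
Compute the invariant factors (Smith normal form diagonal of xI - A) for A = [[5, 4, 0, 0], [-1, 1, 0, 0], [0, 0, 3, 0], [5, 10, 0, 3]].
x - 3, x - 3, (x - 3)^2

The Jordan structure of A has elementary divisors (x - 3)^2, (x - 3), (x - 3). Arranging the block sizes at each eigenvalue in decreasing order and taking row products gives the invariant factors.

Invariant factors (smallest first, each dividing the next): x - 3, x - 3, (x - 3)^2.

Check: the last factor (x - 3)^2 is the minimal polynomial, and the product (x - 3)^4 is the characteristic polynomial.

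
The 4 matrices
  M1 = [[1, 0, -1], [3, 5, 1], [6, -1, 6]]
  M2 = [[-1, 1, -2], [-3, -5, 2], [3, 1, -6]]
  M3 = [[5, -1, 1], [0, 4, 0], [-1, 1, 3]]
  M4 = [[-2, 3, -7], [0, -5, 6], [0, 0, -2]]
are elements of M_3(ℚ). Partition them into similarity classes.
4 classes: {M1}, {M2}, {M3}, {M4}

Characteristic polynomials: χ_{M1} = (x - 4)^3, χ_{M2} = (x + 4)^3, χ_{M3} = (x - 4)^3, χ_{M4} = (x + 2)^2(x + 5).

{M1}: invariant factors (x - 4)^3.

{M2}: invariant factors x + 4, (x + 4)^2.

{M3}: invariant factors x - 4, (x - 4)^2.

{M4}: invariant factors (x + 2)^2(x + 5).

Matrices are similar if and only if their invariant-factor lists agree; the partition into similarity classes is {M1}, {M2}, {M3}, {M4}.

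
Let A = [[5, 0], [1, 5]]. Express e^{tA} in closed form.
A has Jordan form J = [[5, 1], [0, 5]] with A = PJP^{-1}, so e^{tA} = P e^{tJ} P^{-1}.

For a Jordan block J_k(λ), e^{tJ_k(λ)} = e^{λt} · (I + tN + t^2 N^2/2! + ... + t^{k-1} N^{k-1}/(k-1)!) where N is the nilpotent superdiagonal part.

Assembling the blocks and conjugating back gives the entries of e^{tA} as shown above.

e^{tA} = [[e^{5*t}, 0], [t*e^{5*t}, e^{5*t}]]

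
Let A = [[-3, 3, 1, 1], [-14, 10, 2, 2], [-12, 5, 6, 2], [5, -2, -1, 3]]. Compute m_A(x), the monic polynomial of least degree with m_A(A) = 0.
m_A(x) = (x - 4)^2

The characteristic polynomial factors as (x - 4)^4. The minimal polynomial is ∏(x - λ)^{k_λ} where k_λ is the size of the largest Jordan block at λ.

For λ = 4: rank(A - 4I) = 2, and the largest Jordan block has size 2 (the smallest k with rank((A - 4I)^k) = rank((A - 4I)^(k+1))).

So m_A(x) = (x - 4)^2.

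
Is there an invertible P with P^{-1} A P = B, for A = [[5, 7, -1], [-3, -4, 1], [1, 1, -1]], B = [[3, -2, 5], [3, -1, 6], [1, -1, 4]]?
No.

trace(A) = 0 but trace(B) = 6. The trace is a similarity invariant, so A and B are not similar.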